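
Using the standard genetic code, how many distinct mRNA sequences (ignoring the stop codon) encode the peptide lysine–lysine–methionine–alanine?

16

Lys: 2 codons.
Lys: 2 codons.
Met: 1 codon.
Ala: 4 codons.
2 × 2 × 1 × 4 = 16.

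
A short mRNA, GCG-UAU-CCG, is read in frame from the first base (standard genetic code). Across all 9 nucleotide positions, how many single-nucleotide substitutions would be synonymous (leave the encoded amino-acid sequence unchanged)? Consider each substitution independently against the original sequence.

Codon 1 (GCG, Ala): 3 synonymous substitutions.
Codon 2 (UAU, Tyr): 1 synonymous substitution.
Codon 3 (CCG, Pro): 3 synonymous substitutions.
Total: 3 + 1 + 3 = 7.

7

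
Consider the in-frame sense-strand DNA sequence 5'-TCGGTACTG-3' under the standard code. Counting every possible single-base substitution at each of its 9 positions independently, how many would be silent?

Codon 1 (TCG, Ser): 3 synonymous substitutions.
Codon 2 (GTA, Val): 3 synonymous substitutions.
Codon 3 (CTG, Leu): 4 synonymous substitutions.
Total: 3 + 3 + 4 = 10.

10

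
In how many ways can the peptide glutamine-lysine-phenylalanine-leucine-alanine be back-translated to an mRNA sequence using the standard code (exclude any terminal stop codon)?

192

Gln: 2 codons.
Lys: 2 codons.
Phe: 2 codons.
Leu: 6 codons.
Ala: 4 codons.
2 × 2 × 2 × 6 × 4 = 192.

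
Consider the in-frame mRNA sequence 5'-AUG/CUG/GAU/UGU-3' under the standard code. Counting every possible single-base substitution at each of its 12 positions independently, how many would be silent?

Codon 1 (AUG, Met): 0 synonymous substitutions.
Codon 2 (CUG, Leu): 4 synonymous substitutions.
Codon 3 (GAU, Asp): 1 synonymous substitution.
Codon 4 (UGU, Cys): 1 synonymous substitution.
Total: 0 + 4 + 1 + 1 = 6.

6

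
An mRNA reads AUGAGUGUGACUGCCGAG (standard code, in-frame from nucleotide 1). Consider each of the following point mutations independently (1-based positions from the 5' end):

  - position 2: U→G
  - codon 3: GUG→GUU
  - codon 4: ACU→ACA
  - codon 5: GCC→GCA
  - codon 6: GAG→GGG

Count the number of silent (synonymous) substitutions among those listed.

3

Codon 1: AUG (Met) → AGG (Arg) — missense.
Codon 3: GUG (Val) → GUU (Val) — synonymous.
Codon 4: ACU (Thr) → ACA (Thr) — synonymous.
Codon 5: GCC (Ala) → GCA (Ala) — synonymous.
Codon 6: GAG (Glu) → GGG (Gly) — missense.
Synonymous: 3 of 5.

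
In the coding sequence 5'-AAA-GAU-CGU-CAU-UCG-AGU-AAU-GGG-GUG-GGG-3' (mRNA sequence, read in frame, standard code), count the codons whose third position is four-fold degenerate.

Codon 1 AAA (Lys): third position 2-fold.
Codon 2 GAU (Asp): third position 2-fold.
Codon 3 CGU (Arg): third position 4-fold.
Codon 4 CAU (His): third position 2-fold.
Codon 5 UCG (Ser): third position 4-fold.
Codon 6 AGU (Ser): third position 2-fold.
Codon 7 AAU (Asn): third position 2-fold.
Codon 8 GGG (Gly): third position 4-fold.
Codon 9 GUG (Val): third position 4-fold.
Codon 10 GGG (Gly): third position 4-fold.
Four-fold degenerate third positions: 5.

5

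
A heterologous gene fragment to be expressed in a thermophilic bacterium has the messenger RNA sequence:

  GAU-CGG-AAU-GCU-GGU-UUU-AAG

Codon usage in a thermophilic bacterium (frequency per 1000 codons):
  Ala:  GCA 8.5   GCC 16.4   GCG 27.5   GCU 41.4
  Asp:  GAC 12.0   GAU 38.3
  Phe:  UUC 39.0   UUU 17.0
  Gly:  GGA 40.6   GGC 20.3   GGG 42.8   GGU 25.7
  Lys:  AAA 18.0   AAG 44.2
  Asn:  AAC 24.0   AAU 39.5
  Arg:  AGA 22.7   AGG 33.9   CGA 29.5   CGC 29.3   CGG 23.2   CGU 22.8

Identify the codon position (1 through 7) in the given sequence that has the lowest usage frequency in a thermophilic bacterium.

6

Codon 1 GAU (Asp): 38.3 per 1000.
Codon 2 CGG (Arg): 23.2 per 1000.
Codon 3 AAU (Asn): 39.5 per 1000.
Codon 4 GCU (Ala): 41.4 per 1000.
Codon 5 GGU (Gly): 25.7 per 1000.
Codon 6 UUU (Phe): 17.0 per 1000.
Codon 7 AAG (Lys): 44.2 per 1000.
Lowest frequency is 17.0 at codon 6.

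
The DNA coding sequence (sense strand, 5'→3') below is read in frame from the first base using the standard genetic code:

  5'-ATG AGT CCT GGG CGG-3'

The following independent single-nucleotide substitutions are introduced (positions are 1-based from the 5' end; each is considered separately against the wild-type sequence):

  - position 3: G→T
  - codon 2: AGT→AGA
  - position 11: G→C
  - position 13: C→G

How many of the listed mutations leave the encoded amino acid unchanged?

0

Codon 1: ATG (Met) → ATT (Ile) — missense.
Codon 2: AGT (Ser) → AGA (Arg) — missense.
Codon 4: GGG (Gly) → GCG (Ala) — missense.
Codon 5: CGG (Arg) → GGG (Gly) — missense.
Synonymous: 0 of 4.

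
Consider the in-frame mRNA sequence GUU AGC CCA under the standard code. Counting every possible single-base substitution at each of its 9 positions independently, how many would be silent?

Codon 1 (GUU, Val): 3 synonymous substitutions.
Codon 2 (AGC, Ser): 1 synonymous substitution.
Codon 3 (CCA, Pro): 3 synonymous substitutions.
Total: 3 + 1 + 3 = 7.

7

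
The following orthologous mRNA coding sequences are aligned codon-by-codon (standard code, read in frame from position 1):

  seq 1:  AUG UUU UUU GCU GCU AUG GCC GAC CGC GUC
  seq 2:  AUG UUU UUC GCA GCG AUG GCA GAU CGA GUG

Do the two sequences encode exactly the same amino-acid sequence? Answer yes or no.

yes

Codon 1: AUG Met / AUG Met — identical.
Codon 2: UUU Phe / UUU Phe — identical.
Codon 3: UUU Phe / UUC Phe — synonymous.
Codon 4: GCU Ala / GCA Ala — synonymous.
Codon 5: GCU Ala / GCG Ala — synonymous.
Codon 6: AUG Met / AUG Met — identical.
Codon 7: GCC Ala / GCA Ala — synonymous.
Codon 8: GAC Asp / GAU Asp — synonymous.
Codon 9: CGC Arg / CGA Arg — synonymous.
Codon 10: GUC Val / GUG Val — synonymous.
Nonsynonymous differences: 0 → same protein.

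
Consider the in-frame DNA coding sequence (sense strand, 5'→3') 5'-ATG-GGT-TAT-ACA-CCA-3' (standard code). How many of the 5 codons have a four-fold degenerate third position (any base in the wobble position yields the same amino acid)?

3

Codon 1 ATG (Met): third position 1-fold.
Codon 2 GGT (Gly): third position 4-fold.
Codon 3 TAT (Tyr): third position 2-fold.
Codon 4 ACA (Thr): third position 4-fold.
Codon 5 CCA (Pro): third position 4-fold.
Four-fold degenerate third positions: 3.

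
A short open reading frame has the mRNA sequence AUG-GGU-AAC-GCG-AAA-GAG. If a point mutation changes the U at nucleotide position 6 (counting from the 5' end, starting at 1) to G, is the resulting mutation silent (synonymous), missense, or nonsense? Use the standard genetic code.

silent

Position 6 falls in codon 2: GGU → Gly.
After the substitution the codon is GGG → Gly.
Both encode Gly, so the change is synonymous.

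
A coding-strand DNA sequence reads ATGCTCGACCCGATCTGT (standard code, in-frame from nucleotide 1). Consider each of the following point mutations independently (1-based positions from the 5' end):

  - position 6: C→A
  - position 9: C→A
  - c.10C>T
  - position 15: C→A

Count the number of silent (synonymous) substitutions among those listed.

2

Codon 2: CTC (Leu) → CTA (Leu) — synonymous.
Codon 3: GAC (Asp) → GAA (Glu) — missense.
Codon 4: CCG (Pro) → TCG (Ser) — missense.
Codon 5: ATC (Ile) → ATA (Ile) — synonymous.
Synonymous: 2 of 4.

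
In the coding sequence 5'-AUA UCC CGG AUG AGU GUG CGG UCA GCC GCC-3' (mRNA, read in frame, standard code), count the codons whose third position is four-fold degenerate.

Codon 1 AUA (Ile): third position 3-fold.
Codon 2 UCC (Ser): third position 4-fold.
Codon 3 CGG (Arg): third position 4-fold.
Codon 4 AUG (Met): third position 1-fold.
Codon 5 AGU (Ser): third position 2-fold.
Codon 6 GUG (Val): third position 4-fold.
Codon 7 CGG (Arg): third position 4-fold.
Codon 8 UCA (Ser): third position 4-fold.
Codon 9 GCC (Ala): third position 4-fold.
Codon 10 GCC (Ala): third position 4-fold.
Four-fold degenerate third positions: 7.

7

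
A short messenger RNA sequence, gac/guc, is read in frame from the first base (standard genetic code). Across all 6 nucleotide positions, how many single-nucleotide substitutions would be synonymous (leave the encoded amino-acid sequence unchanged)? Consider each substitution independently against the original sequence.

Codon 1 (GAC, Asp): 1 synonymous substitution.
Codon 2 (GUC, Val): 3 synonymous substitutions.
Total: 1 + 3 = 4.

4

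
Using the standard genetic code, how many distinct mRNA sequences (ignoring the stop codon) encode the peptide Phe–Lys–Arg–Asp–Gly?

192

Phe: 2 codons.
Lys: 2 codons.
Arg: 6 codons.
Asp: 2 codons.
Gly: 4 codons.
2 × 2 × 6 × 2 × 4 = 192.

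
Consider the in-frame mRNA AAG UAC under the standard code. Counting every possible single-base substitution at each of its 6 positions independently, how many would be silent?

Codon 1 (AAG, Lys): 1 synonymous substitution.
Codon 2 (UAC, Tyr): 1 synonymous substitution.
Total: 1 + 1 = 2.

2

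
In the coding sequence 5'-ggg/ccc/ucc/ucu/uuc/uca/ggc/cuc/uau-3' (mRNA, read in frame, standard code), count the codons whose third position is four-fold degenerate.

7

Codon 1 GGG (Gly): third position 4-fold.
Codon 2 CCC (Pro): third position 4-fold.
Codon 3 UCC (Ser): third position 4-fold.
Codon 4 UCU (Ser): third position 4-fold.
Codon 5 UUC (Phe): third position 2-fold.
Codon 6 UCA (Ser): third position 4-fold.
Codon 7 GGC (Gly): third position 4-fold.
Codon 8 CUC (Leu): third position 4-fold.
Codon 9 UAU (Tyr): third position 2-fold.
Four-fold degenerate third positions: 7.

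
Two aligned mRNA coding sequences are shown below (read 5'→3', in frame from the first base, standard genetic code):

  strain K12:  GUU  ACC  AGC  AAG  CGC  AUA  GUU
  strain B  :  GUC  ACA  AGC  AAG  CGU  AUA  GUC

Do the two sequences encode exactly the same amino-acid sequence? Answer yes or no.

yes

Codon 1: GUU Val / GUC Val — synonymous.
Codon 2: ACC Thr / ACA Thr — synonymous.
Codon 3: AGC Ser / AGC Ser — identical.
Codon 4: AAG Lys / AAG Lys — identical.
Codon 5: CGC Arg / CGU Arg — synonymous.
Codon 6: AUA Ile / AUA Ile — identical.
Codon 7: GUU Val / GUC Val — synonymous.
Nonsynonymous differences: 0 → same protein.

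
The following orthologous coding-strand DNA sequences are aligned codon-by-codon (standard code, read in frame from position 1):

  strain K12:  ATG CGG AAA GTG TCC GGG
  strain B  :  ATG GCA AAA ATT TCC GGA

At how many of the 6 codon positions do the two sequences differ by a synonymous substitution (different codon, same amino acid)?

Codon 1: ATG Met / ATG Met — identical.
Codon 2: CGG Arg / GCA Ala — nonsynonymous.
Codon 3: AAA Lys / AAA Lys — identical.
Codon 4: GTG Val / ATT Ile — nonsynonymous.
Codon 5: TCC Ser / TCC Ser — identical.
Codon 6: GGG Gly / GGA Gly — synonymous.
Synonymous differences: 1.

1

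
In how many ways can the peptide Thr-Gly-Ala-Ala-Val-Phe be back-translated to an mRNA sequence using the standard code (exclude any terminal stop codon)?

Thr: 4 codons.
Gly: 4 codons.
Ala: 4 codons.
Ala: 4 codons.
Val: 4 codons.
Phe: 2 codons.
4 × 4 × 4 × 4 × 4 × 2 = 2048.

2048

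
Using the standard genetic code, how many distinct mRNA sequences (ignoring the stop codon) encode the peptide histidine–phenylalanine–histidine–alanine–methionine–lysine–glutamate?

128

His: 2 codons.
Phe: 2 codons.
His: 2 codons.
Ala: 4 codons.
Met: 1 codon.
Lys: 2 codons.
Glu: 2 codons.
2 × 2 × 2 × 4 × 1 × 2 × 2 = 128.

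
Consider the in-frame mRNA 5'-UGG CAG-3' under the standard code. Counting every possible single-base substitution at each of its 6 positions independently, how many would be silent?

Codon 1 (UGG, Trp): 0 synonymous substitutions.
Codon 2 (CAG, Gln): 1 synonymous substitution.
Total: 0 + 1 = 1.

1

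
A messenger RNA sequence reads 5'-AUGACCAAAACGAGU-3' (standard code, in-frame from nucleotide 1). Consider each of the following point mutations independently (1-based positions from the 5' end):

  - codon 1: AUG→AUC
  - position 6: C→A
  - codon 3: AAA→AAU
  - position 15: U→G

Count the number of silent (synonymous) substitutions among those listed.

1

Codon 1: AUG (Met) → AUC (Ile) — missense.
Codon 2: ACC (Thr) → ACA (Thr) — synonymous.
Codon 3: AAA (Lys) → AAU (Asn) — missense.
Codon 5: AGU (Ser) → AGG (Arg) — missense.
Synonymous: 1 of 4.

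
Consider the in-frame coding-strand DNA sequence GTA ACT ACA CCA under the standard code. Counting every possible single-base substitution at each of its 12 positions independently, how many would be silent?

12

Codon 1 (GTA, Val): 3 synonymous substitutions.
Codon 2 (ACT, Thr): 3 synonymous substitutions.
Codon 3 (ACA, Thr): 3 synonymous substitutions.
Codon 4 (CCA, Pro): 3 synonymous substitutions.
Total: 3 + 3 + 3 + 3 = 12.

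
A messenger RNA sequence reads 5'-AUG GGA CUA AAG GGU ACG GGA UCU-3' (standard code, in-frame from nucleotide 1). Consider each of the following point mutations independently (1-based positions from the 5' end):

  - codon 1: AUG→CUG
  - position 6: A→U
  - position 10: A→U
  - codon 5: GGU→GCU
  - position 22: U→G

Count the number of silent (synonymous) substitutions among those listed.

Codon 1: AUG (Met) → CUG (Leu) — missense.
Codon 2: GGA (Gly) → GGU (Gly) — synonymous.
Codon 4: AAG (Lys) → UAG (Stop) — nonsense.
Codon 5: GGU (Gly) → GCU (Ala) — missense.
Codon 8: UCU (Ser) → GCU (Ala) — missense.
Synonymous: 1 of 5.

1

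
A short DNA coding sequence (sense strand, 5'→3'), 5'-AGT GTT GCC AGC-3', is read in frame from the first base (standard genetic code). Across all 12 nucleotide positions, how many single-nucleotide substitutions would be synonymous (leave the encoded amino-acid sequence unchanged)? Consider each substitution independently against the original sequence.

Codon 1 (AGT, Ser): 1 synonymous substitution.
Codon 2 (GTT, Val): 3 synonymous substitutions.
Codon 3 (GCC, Ala): 3 synonymous substitutions.
Codon 4 (AGC, Ser): 1 synonymous substitution.
Total: 1 + 3 + 3 + 1 = 8.

8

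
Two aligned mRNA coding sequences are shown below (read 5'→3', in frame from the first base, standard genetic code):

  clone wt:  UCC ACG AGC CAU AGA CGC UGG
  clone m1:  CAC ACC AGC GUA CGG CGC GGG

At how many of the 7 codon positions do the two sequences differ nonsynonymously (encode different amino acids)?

Codon 1: UCC Ser / CAC His — nonsynonymous.
Codon 2: ACG Thr / ACC Thr — synonymous.
Codon 3: AGC Ser / AGC Ser — identical.
Codon 4: CAU His / GUA Val — nonsynonymous.
Codon 5: AGA Arg / CGG Arg — synonymous.
Codon 6: CGC Arg / CGC Arg — identical.
Codon 7: UGG Trp / GGG Gly — nonsynonymous.
Nonsynonymous differences: 3.

3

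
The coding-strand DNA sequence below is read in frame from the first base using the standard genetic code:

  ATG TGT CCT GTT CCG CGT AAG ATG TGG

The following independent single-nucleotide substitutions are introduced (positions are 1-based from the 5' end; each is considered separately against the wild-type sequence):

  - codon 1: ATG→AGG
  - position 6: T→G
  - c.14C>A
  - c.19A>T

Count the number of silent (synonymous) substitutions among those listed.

Codon 1: ATG (Met) → AGG (Arg) — missense.
Codon 2: TGT (Cys) → TGG (Trp) — missense.
Codon 5: CCG (Pro) → CAG (Gln) — missense.
Codon 7: AAG (Lys) → TAG (Stop) — nonsense.
Synonymous: 0 of 4.

0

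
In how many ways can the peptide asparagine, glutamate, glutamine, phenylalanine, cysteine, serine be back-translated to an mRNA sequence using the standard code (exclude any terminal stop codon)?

192

Asn: 2 codons.
Glu: 2 codons.
Gln: 2 codons.
Phe: 2 codons.
Cys: 2 codons.
Ser: 6 codons.
2 × 2 × 2 × 2 × 2 × 6 = 192.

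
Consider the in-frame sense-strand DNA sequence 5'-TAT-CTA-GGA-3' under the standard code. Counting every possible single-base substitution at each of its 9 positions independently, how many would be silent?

8

Codon 1 (TAT, Tyr): 1 synonymous substitution.
Codon 2 (CTA, Leu): 4 synonymous substitutions.
Codon 3 (GGA, Gly): 3 synonymous substitutions.
Total: 1 + 4 + 3 = 8.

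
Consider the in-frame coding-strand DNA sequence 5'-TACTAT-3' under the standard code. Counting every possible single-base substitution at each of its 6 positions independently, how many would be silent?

Codon 1 (TAC, Tyr): 1 synonymous substitution.
Codon 2 (TAT, Tyr): 1 synonymous substitution.
Total: 1 + 1 = 2.

2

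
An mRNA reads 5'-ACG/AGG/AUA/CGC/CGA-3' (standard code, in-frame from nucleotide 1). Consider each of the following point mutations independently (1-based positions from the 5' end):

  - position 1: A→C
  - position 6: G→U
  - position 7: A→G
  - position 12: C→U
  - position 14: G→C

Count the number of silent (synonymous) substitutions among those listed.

Codon 1: ACG (Thr) → CCG (Pro) — missense.
Codon 2: AGG (Arg) → AGU (Ser) — missense.
Codon 3: AUA (Ile) → GUA (Val) — missense.
Codon 4: CGC (Arg) → CGU (Arg) — synonymous.
Codon 5: CGA (Arg) → CCA (Pro) — missense.
Synonymous: 1 of 5.

1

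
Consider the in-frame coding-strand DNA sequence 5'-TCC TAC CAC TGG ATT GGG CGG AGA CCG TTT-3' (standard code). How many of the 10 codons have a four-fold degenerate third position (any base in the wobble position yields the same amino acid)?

Codon 1 TCC (Ser): third position 4-fold.
Codon 2 TAC (Tyr): third position 2-fold.
Codon 3 CAC (His): third position 2-fold.
Codon 4 TGG (Trp): third position 1-fold.
Codon 5 ATT (Ile): third position 3-fold.
Codon 6 GGG (Gly): third position 4-fold.
Codon 7 CGG (Arg): third position 4-fold.
Codon 8 AGA (Arg): third position 2-fold.
Codon 9 CCG (Pro): third position 4-fold.
Codon 10 TTT (Phe): third position 2-fold.
Four-fold degenerate third positions: 4.

4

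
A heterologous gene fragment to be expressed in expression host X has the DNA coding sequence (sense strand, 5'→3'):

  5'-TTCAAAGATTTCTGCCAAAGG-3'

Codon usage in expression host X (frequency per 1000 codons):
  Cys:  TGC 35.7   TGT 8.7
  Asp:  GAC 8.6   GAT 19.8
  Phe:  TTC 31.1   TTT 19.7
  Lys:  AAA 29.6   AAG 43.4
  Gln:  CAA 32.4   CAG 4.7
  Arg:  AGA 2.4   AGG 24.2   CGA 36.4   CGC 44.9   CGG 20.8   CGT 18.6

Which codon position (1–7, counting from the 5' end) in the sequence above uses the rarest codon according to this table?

Codon 1 TTC (Phe): 31.1 per 1000.
Codon 2 AAA (Lys): 29.6 per 1000.
Codon 3 GAT (Asp): 19.8 per 1000.
Codon 4 TTC (Phe): 31.1 per 1000.
Codon 5 TGC (Cys): 35.7 per 1000.
Codon 6 CAA (Gln): 32.4 per 1000.
Codon 7 AGG (Arg): 24.2 per 1000.
Lowest frequency is 19.8 at codon 3.

3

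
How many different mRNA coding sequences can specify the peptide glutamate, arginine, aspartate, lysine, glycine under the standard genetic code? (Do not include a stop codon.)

Glu: 2 codons.
Arg: 6 codons.
Asp: 2 codons.
Lys: 2 codons.
Gly: 4 codons.
2 × 6 × 2 × 2 × 4 = 192.

192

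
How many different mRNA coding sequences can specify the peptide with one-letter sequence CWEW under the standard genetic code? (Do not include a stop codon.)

Cys: 2 codons.
Trp: 1 codon.
Glu: 2 codons.
Trp: 1 codon.
2 × 1 × 2 × 1 = 4.

4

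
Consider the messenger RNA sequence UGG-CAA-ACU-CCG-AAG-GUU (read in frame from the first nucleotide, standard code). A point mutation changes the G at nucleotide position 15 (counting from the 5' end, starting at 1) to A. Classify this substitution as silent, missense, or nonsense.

Position 15 falls in codon 5: AAG → Lys.
After the substitution the codon is AAA → Lys.
Both encode Lys, so the change is synonymous.

silent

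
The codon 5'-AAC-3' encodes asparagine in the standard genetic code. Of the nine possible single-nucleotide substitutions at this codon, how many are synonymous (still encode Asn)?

1

Position 1: none → 0 synonymous.
Position 2: none → 0 synonymous.
Position 3: AAT → 1 synonymous.
Total: 0 + 0 + 1 = 1.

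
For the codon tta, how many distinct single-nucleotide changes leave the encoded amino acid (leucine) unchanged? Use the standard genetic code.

Position 1: CTA → 1 synonymous.
Position 2: none → 0 synonymous.
Position 3: TTG → 1 synonymous.
Total: 1 + 0 + 1 = 2.

2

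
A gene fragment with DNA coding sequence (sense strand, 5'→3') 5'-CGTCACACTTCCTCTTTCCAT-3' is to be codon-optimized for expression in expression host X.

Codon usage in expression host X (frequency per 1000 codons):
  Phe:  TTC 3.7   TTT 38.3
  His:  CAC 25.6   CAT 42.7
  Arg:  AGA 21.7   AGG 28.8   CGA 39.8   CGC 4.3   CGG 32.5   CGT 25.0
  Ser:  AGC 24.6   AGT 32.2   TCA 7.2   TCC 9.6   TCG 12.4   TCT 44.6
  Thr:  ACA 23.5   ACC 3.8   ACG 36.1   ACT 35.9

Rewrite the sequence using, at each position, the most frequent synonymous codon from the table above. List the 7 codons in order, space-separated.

Codon 1 (Arg): best is CGA at 39.8.
Codon 2 (His): best is CAT at 42.7.
Codon 3 (Thr): best is ACG at 36.1.
Codon 4 (Ser): best is TCT at 44.6.
Codon 5 (Ser): best is TCT at 44.6.
Codon 6 (Phe): best is TTT at 38.3.
Codon 7 (His): best is CAT at 42.7.

CGA CAT ACG TCT TCT TTT CAT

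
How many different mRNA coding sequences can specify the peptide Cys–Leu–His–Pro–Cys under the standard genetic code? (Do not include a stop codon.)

Cys: 2 codons.
Leu: 6 codons.
His: 2 codons.
Pro: 4 codons.
Cys: 2 codons.
2 × 6 × 2 × 4 × 2 = 192.

192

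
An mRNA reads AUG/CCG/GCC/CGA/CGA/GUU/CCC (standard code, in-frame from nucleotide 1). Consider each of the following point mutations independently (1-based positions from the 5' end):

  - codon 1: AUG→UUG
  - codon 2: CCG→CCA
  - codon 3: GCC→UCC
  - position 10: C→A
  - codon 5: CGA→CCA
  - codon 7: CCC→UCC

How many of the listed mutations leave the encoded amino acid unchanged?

2

Codon 1: AUG (Met) → UUG (Leu) — missense.
Codon 2: CCG (Pro) → CCA (Pro) — synonymous.
Codon 3: GCC (Ala) → UCC (Ser) — missense.
Codon 4: CGA (Arg) → AGA (Arg) — synonymous.
Codon 5: CGA (Arg) → CCA (Pro) — missense.
Codon 7: CCC (Pro) → UCC (Ser) — missense.
Synonymous: 2 of 6.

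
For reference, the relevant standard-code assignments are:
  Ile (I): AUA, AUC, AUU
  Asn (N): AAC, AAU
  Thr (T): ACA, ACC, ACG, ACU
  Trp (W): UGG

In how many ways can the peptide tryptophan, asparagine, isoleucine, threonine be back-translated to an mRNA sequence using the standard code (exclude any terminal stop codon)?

24

Trp: 1 codon.
Asn: 2 codons.
Ile: 3 codons.
Thr: 4 codons.
1 × 2 × 3 × 4 = 24.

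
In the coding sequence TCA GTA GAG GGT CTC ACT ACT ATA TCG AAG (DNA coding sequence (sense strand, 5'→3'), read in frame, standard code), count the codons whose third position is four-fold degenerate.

7

Codon 1 TCA (Ser): third position 4-fold.
Codon 2 GTA (Val): third position 4-fold.
Codon 3 GAG (Glu): third position 2-fold.
Codon 4 GGT (Gly): third position 4-fold.
Codon 5 CTC (Leu): third position 4-fold.
Codon 6 ACT (Thr): third position 4-fold.
Codon 7 ACT (Thr): third position 4-fold.
Codon 8 ATA (Ile): third position 3-fold.
Codon 9 TCG (Ser): third position 4-fold.
Codon 10 AAG (Lys): third position 2-fold.
Four-fold degenerate third positions: 7.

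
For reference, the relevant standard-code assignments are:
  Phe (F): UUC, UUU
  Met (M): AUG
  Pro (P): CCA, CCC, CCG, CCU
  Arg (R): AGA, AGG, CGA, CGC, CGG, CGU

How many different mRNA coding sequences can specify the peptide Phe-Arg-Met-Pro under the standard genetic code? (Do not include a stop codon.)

Phe: 2 codons.
Arg: 6 codons.
Met: 1 codon.
Pro: 4 codons.
2 × 6 × 1 × 4 = 48.

48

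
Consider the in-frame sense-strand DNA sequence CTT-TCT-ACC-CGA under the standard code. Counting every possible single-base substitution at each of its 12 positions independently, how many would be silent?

Codon 1 (CTT, Leu): 3 synonymous substitutions.
Codon 2 (TCT, Ser): 3 synonymous substitutions.
Codon 3 (ACC, Thr): 3 synonymous substitutions.
Codon 4 (CGA, Arg): 4 synonymous substitutions.
Total: 3 + 3 + 3 + 4 = 13.

13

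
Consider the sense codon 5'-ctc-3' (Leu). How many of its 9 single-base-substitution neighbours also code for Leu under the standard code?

Position 1: none → 0 synonymous.
Position 2: none → 0 synonymous.
Position 3: CTT, CTA, CTG → 3 synonymous.
Total: 0 + 0 + 3 = 3.

3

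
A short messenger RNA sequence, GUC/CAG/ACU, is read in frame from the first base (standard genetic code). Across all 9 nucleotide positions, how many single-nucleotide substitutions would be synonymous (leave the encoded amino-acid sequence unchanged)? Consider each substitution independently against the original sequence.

7

Codon 1 (GUC, Val): 3 synonymous substitutions.
Codon 2 (CAG, Gln): 1 synonymous substitution.
Codon 3 (ACU, Thr): 3 synonymous substitutions.
Total: 3 + 1 + 3 = 7.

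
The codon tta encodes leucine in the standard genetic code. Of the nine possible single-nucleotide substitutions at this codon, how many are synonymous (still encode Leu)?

2

Position 1: CTA → 1 synonymous.
Position 2: none → 0 synonymous.
Position 3: TTG → 1 synonymous.
Total: 1 + 0 + 1 = 2.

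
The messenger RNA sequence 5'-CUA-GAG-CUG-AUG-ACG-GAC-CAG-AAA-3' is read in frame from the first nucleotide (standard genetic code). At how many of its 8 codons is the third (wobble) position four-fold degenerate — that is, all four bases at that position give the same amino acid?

Codon 1 CUA (Leu): third position 4-fold.
Codon 2 GAG (Glu): third position 2-fold.
Codon 3 CUG (Leu): third position 4-fold.
Codon 4 AUG (Met): third position 1-fold.
Codon 5 ACG (Thr): third position 4-fold.
Codon 6 GAC (Asp): third position 2-fold.
Codon 7 CAG (Gln): third position 2-fold.
Codon 8 AAA (Lys): third position 2-fold.
Four-fold degenerate third positions: 3.

3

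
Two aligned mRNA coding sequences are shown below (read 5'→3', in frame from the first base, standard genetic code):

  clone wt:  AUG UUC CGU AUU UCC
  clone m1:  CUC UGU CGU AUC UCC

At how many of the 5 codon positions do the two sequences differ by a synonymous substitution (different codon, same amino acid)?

1

Codon 1: AUG Met / CUC Leu — nonsynonymous.
Codon 2: UUC Phe / UGU Cys — nonsynonymous.
Codon 3: CGU Arg / CGU Arg — identical.
Codon 4: AUU Ile / AUC Ile — synonymous.
Codon 5: UCC Ser / UCC Ser — identical.
Synonymous differences: 1.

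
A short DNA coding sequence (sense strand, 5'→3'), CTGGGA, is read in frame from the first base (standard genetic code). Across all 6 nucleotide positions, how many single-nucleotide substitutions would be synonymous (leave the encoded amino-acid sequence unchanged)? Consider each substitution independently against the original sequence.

Codon 1 (CTG, Leu): 4 synonymous substitutions.
Codon 2 (GGA, Gly): 3 synonymous substitutions.
Total: 4 + 3 = 7.

7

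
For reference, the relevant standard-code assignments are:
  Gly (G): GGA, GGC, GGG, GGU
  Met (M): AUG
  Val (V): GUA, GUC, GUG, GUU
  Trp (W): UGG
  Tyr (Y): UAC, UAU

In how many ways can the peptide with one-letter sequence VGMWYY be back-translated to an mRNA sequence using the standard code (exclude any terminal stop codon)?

Val: 4 codons.
Gly: 4 codons.
Met: 1 codon.
Trp: 1 codon.
Tyr: 2 codons.
Tyr: 2 codons.
4 × 4 × 1 × 1 × 2 × 2 = 64.

64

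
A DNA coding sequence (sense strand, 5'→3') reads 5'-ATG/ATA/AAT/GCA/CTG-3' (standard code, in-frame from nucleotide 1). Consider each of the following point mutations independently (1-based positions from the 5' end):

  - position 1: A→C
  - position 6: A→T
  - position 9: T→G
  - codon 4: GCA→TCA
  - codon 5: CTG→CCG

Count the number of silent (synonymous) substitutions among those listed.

Codon 1: ATG (Met) → CTG (Leu) — missense.
Codon 2: ATA (Ile) → ATT (Ile) — synonymous.
Codon 3: AAT (Asn) → AAG (Lys) — missense.
Codon 4: GCA (Ala) → TCA (Ser) — missense.
Codon 5: CTG (Leu) → CCG (Pro) — missense.
Synonymous: 1 of 5.

1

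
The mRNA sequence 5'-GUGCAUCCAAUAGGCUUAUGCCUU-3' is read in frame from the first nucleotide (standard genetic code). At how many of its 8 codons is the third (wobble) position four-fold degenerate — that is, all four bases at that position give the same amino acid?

Codon 1 GUG (Val): third position 4-fold.
Codon 2 CAU (His): third position 2-fold.
Codon 3 CCA (Pro): third position 4-fold.
Codon 4 AUA (Ile): third position 3-fold.
Codon 5 GGC (Gly): third position 4-fold.
Codon 6 UUA (Leu): third position 2-fold.
Codon 7 UGC (Cys): third position 2-fold.
Codon 8 CUU (Leu): third position 4-fold.
Four-fold degenerate third positions: 4.

4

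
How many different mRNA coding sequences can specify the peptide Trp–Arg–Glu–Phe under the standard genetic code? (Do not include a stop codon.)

24

Trp: 1 codon.
Arg: 6 codons.
Glu: 2 codons.
Phe: 2 codons.
1 × 6 × 2 × 2 = 24.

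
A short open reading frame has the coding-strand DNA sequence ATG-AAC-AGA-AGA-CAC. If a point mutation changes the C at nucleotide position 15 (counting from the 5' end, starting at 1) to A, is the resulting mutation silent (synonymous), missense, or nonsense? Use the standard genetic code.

Position 15 falls in codon 5: CAC → His.
After the substitution the codon is CAA → Gln.
His ≠ Gln, so this is a missense mutation.

missense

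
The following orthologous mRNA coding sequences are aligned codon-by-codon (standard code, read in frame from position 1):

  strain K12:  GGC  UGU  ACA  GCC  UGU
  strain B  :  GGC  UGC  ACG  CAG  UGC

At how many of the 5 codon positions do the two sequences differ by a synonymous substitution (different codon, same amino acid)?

3

Codon 1: GGC Gly / GGC Gly — identical.
Codon 2: UGU Cys / UGC Cys — synonymous.
Codon 3: ACA Thr / ACG Thr — synonymous.
Codon 4: GCC Ala / CAG Gln — nonsynonymous.
Codon 5: UGU Cys / UGC Cys — synonymous.
Synonymous differences: 3.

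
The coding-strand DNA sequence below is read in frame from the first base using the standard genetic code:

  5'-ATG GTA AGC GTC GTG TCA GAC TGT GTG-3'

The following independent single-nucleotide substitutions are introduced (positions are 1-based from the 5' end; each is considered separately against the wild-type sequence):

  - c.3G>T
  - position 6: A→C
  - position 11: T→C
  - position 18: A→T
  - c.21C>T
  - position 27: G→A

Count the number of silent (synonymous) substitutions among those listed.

4

Codon 1: ATG (Met) → ATT (Ile) — missense.
Codon 2: GTA (Val) → GTC (Val) — synonymous.
Codon 4: GTC (Val) → GCC (Ala) — missense.
Codon 6: TCA (Ser) → TCT (Ser) — synonymous.
Codon 7: GAC (Asp) → GAT (Asp) — synonymous.
Codon 9: GTG (Val) → GTA (Val) — synonymous.
Synonymous: 4 of 6.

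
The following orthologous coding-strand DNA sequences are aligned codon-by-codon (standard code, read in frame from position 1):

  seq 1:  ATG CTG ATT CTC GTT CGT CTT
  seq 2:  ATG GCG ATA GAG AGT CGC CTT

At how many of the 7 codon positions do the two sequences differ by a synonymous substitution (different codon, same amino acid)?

Codon 1: ATG Met / ATG Met — identical.
Codon 2: CTG Leu / GCG Ala — nonsynonymous.
Codon 3: ATT Ile / ATA Ile — synonymous.
Codon 4: CTC Leu / GAG Glu — nonsynonymous.
Codon 5: GTT Val / AGT Ser — nonsynonymous.
Codon 6: CGT Arg / CGC Arg — synonymous.
Codon 7: CTT Leu / CTT Leu — identical.
Synonymous differences: 2.

2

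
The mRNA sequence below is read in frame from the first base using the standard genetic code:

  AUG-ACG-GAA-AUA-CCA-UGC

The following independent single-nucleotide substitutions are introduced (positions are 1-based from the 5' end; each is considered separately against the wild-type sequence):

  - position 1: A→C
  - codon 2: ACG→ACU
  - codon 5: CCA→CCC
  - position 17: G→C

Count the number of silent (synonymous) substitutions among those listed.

Codon 1: AUG (Met) → CUG (Leu) — missense.
Codon 2: ACG (Thr) → ACU (Thr) — synonymous.
Codon 5: CCA (Pro) → CCC (Pro) — synonymous.
Codon 6: UGC (Cys) → UCC (Ser) — missense.
Synonymous: 2 of 4.

2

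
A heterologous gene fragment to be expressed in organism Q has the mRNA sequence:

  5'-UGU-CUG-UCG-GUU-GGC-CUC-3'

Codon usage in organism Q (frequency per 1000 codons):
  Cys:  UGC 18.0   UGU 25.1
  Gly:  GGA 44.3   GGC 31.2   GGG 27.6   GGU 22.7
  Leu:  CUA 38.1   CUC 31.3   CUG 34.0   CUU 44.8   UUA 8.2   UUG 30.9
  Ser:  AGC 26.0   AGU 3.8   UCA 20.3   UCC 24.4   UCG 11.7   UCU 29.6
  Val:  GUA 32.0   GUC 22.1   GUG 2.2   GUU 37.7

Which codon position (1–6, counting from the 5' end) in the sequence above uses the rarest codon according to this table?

3

Codon 1 UGU (Cys): 25.1 per 1000.
Codon 2 CUG (Leu): 34.0 per 1000.
Codon 3 UCG (Ser): 11.7 per 1000.
Codon 4 GUU (Val): 37.7 per 1000.
Codon 5 GGC (Gly): 31.2 per 1000.
Codon 6 CUC (Leu): 31.3 per 1000.
Lowest frequency is 11.7 at codon 3.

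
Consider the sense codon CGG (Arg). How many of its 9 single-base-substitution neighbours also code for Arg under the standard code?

Position 1: AGG → 1 synonymous.
Position 2: none → 0 synonymous.
Position 3: CGU, CGC, CGA → 3 synonymous.
Total: 1 + 0 + 3 = 4.

4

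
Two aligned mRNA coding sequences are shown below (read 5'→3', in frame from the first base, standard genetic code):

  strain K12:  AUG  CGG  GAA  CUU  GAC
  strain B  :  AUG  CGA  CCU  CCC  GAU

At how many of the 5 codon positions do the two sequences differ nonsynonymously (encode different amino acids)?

2

Codon 1: AUG Met / AUG Met — identical.
Codon 2: CGG Arg / CGA Arg — synonymous.
Codon 3: GAA Glu / CCU Pro — nonsynonymous.
Codon 4: CUU Leu / CCC Pro — nonsynonymous.
Codon 5: GAC Asp / GAU Asp — synonymous.
Nonsynonymous differences: 2.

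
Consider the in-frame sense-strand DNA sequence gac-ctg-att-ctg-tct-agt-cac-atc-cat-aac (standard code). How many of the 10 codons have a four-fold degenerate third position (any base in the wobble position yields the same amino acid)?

Codon 1 GAC (Asp): third position 2-fold.
Codon 2 CTG (Leu): third position 4-fold.
Codon 3 ATT (Ile): third position 3-fold.
Codon 4 CTG (Leu): third position 4-fold.
Codon 5 TCT (Ser): third position 4-fold.
Codon 6 AGT (Ser): third position 2-fold.
Codon 7 CAC (His): third position 2-fold.
Codon 8 ATC (Ile): third position 3-fold.
Codon 9 CAT (His): third position 2-fold.
Codon 10 AAC (Asn): third position 2-fold.
Four-fold degenerate third positions: 3.

3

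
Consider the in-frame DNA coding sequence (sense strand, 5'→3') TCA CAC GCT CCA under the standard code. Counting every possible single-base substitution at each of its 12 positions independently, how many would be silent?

Codon 1 (TCA, Ser): 3 synonymous substitutions.
Codon 2 (CAC, His): 1 synonymous substitution.
Codon 3 (GCT, Ala): 3 synonymous substitutions.
Codon 4 (CCA, Pro): 3 synonymous substitutions.
Total: 3 + 1 + 3 + 3 = 10.

10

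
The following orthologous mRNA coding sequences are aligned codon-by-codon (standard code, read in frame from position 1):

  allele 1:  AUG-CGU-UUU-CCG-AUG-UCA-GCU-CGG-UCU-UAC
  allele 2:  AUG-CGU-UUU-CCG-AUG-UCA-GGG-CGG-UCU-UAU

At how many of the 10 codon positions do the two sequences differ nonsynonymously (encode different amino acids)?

Codon 1: AUG Met / AUG Met — identical.
Codon 2: CGU Arg / CGU Arg — identical.
Codon 3: UUU Phe / UUU Phe — identical.
Codon 4: CCG Pro / CCG Pro — identical.
Codon 5: AUG Met / AUG Met — identical.
Codon 6: UCA Ser / UCA Ser — identical.
Codon 7: GCU Ala / GGG Gly — nonsynonymous.
Codon 8: CGG Arg / CGG Arg — identical.
Codon 9: UCU Ser / UCU Ser — identical.
Codon 10: UAC Tyr / UAU Tyr — synonymous.
Nonsynonymous differences: 1.

1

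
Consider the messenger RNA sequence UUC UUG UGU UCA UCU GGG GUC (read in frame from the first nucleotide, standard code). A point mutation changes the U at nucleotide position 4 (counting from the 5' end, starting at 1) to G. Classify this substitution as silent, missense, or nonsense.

Position 4 falls in codon 2: UUG → Leu.
After the substitution the codon is GUG → Val.
Leu ≠ Val, so this is a missense mutation.

missense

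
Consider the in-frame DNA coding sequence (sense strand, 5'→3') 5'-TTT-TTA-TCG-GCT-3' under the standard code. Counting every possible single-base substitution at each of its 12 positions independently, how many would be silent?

Codon 1 (TTT, Phe): 1 synonymous substitution.
Codon 2 (TTA, Leu): 2 synonymous substitutions.
Codon 3 (TCG, Ser): 3 synonymous substitutions.
Codon 4 (GCT, Ala): 3 synonymous substitutions.
Total: 1 + 2 + 3 + 3 = 9.

9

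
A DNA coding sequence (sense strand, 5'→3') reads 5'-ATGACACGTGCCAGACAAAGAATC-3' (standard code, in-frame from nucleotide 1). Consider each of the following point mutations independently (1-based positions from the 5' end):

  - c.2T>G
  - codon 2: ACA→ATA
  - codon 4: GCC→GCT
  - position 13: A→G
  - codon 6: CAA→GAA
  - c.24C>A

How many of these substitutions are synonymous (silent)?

2

Codon 1: ATG (Met) → AGG (Arg) — missense.
Codon 2: ACA (Thr) → ATA (Ile) — missense.
Codon 4: GCC (Ala) → GCT (Ala) — synonymous.
Codon 5: AGA (Arg) → GGA (Gly) — missense.
Codon 6: CAA (Gln) → GAA (Glu) — missense.
Codon 8: ATC (Ile) → ATA (Ile) — synonymous.
Synonymous: 2 of 6.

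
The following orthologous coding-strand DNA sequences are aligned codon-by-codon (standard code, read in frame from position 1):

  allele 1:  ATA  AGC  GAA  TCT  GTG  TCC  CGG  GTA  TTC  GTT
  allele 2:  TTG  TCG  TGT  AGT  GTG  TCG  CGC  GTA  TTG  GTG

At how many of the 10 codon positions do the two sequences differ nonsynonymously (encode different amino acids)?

3

Codon 1: ATA Ile / TTG Leu — nonsynonymous.
Codon 2: AGC Ser / TCG Ser — synonymous.
Codon 3: GAA Glu / TGT Cys — nonsynonymous.
Codon 4: TCT Ser / AGT Ser — synonymous.
Codon 5: GTG Val / GTG Val — identical.
Codon 6: TCC Ser / TCG Ser — synonymous.
Codon 7: CGG Arg / CGC Arg — synonymous.
Codon 8: GTA Val / GTA Val — identical.
Codon 9: TTC Phe / TTG Leu — nonsynonymous.
Codon 10: GTT Val / GTG Val — synonymous.
Nonsynonymous differences: 3.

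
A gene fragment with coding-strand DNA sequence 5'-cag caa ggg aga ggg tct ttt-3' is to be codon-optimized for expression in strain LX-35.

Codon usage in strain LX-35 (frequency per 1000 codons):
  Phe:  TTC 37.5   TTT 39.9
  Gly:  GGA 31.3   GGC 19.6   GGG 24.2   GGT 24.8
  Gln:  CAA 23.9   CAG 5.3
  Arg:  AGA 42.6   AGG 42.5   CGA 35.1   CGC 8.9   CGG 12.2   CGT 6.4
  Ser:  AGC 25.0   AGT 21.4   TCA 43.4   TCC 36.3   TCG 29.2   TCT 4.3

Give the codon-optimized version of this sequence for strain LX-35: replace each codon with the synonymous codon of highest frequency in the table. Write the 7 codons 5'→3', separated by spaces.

CAA CAA GGA AGA GGA TCA TTT

Codon 1 (Gln): best is CAA at 23.9.
Codon 2 (Gln): best is CAA at 23.9.
Codon 3 (Gly): best is GGA at 31.3.
Codon 4 (Arg): best is AGA at 42.6.
Codon 5 (Gly): best is GGA at 31.3.
Codon 6 (Ser): best is TCA at 43.4.
Codon 7 (Phe): best is TTT at 39.9.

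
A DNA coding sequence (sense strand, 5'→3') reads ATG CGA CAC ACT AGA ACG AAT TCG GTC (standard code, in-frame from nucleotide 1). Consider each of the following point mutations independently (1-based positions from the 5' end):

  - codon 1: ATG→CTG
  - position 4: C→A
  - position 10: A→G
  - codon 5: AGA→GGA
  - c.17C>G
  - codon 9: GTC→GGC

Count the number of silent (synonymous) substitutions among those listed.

1

Codon 1: ATG (Met) → CTG (Leu) — missense.
Codon 2: CGA (Arg) → AGA (Arg) — synonymous.
Codon 4: ACT (Thr) → GCT (Ala) — missense.
Codon 5: AGA (Arg) → GGA (Gly) — missense.
Codon 6: ACG (Thr) → AGG (Arg) — missense.
Codon 9: GTC (Val) → GGC (Gly) — missense.
Synonymous: 1 of 6.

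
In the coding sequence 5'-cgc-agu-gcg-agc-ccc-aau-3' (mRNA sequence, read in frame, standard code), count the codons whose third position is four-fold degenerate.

3

Codon 1 CGC (Arg): third position 4-fold.
Codon 2 AGU (Ser): third position 2-fold.
Codon 3 GCG (Ala): third position 4-fold.
Codon 4 AGC (Ser): third position 2-fold.
Codon 5 CCC (Pro): third position 4-fold.
Codon 6 AAU (Asn): third position 2-fold.
Four-fold degenerate third positions: 3.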